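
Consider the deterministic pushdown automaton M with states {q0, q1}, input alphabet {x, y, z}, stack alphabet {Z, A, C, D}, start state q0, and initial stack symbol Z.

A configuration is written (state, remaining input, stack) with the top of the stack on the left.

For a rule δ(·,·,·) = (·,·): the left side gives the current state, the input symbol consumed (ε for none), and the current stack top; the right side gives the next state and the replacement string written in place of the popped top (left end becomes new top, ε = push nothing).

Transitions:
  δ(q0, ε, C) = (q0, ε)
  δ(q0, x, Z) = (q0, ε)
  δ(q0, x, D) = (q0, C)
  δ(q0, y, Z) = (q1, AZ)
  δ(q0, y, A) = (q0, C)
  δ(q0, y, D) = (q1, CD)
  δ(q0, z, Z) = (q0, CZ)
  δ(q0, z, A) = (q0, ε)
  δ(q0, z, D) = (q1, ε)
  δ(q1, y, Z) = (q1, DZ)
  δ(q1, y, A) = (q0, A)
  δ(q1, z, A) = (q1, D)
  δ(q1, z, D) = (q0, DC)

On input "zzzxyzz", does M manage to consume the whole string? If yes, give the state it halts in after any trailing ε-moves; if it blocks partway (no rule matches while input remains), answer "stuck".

(q0, zzzxyzz, Z)
  read z, top Z: go to q0, push CZ → (q0, zzxyzz, CZ)
  ε-move, top C: go to q0, push ε → (q0, zzxyzz, Z)
  read z, top Z: go to q0, push CZ → (q0, zxyzz, CZ)
  ε-move, top C: go to q0, push ε → (q0, zxyzz, Z)
  read z, top Z: go to q0, push CZ → (q0, xyzz, CZ)
  ε-move, top C: go to q0, push ε → (q0, xyzz, Z)
  read x, top Z: go to q0, push ε → (q0, yzz, ε)
No transition for (q0, y, top ε); M blocks with input yzz remaining.

stuck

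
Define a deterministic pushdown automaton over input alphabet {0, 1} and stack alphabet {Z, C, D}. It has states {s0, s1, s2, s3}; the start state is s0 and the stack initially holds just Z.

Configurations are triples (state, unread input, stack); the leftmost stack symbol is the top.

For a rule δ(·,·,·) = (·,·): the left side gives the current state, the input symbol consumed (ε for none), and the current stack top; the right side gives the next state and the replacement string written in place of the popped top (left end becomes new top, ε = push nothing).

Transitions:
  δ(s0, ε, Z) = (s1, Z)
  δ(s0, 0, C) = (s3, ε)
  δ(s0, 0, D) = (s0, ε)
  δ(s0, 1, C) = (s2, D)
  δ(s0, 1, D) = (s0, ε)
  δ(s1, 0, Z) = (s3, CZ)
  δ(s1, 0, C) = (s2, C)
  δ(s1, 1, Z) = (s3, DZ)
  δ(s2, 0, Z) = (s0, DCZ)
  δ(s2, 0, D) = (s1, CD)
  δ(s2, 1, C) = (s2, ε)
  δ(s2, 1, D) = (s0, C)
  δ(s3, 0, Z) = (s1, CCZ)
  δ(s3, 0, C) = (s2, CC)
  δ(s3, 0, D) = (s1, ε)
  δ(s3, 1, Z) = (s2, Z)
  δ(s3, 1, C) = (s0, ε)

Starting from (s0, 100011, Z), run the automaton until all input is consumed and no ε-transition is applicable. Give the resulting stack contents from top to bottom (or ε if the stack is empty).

(s0, 100011, Z)
  ε-move, top Z: go to s1, push Z → (s1, 100011, Z)
  read 1, top Z: go to s3, push DZ → (s3, 00011, DZ)
  read 0, top D: go to s1, push ε → (s1, 0011, Z)
  read 0, top Z: go to s3, push CZ → (s3, 011, CZ)
  read 0, top C: go to s2, push CC → (s2, 11, CCZ)
  read 1, top C: go to s2, push ε → (s2, 1, CZ)
  read 1, top C: go to s2, push ε → (s2, ε, Z)
All input consumed in state s2 with stack Z.

Z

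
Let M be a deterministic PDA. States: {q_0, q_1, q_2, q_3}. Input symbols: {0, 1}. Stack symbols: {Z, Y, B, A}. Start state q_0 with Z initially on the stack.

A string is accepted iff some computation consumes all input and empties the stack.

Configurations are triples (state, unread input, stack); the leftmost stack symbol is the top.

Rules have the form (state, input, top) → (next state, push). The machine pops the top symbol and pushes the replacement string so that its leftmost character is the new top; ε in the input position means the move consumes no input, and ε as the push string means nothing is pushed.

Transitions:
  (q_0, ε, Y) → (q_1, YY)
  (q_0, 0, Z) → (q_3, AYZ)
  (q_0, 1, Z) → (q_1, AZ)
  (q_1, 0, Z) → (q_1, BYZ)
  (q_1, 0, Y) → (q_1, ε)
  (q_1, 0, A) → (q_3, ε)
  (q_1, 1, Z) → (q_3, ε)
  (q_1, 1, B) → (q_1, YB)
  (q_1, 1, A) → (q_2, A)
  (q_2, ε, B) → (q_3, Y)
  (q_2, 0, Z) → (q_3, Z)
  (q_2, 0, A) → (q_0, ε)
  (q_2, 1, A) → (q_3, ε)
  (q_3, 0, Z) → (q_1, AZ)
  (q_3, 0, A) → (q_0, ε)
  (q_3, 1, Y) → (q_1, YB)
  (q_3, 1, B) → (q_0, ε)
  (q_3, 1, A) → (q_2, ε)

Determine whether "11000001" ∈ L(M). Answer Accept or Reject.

(q_0, 11000001, Z)
  read 1, top Z: go to q_1, push AZ → (q_1, 1000001, AZ)
  read 1, top A: go to q_2, push A → (q_2, 000001, AZ)
  read 0, top A: go to q_0, push ε → (q_0, 00001, Z)
  read 0, top Z: go to q_3, push AYZ → (q_3, 0001, AYZ)
  read 0, top A: go to q_0, push ε → (q_0, 001, YZ)
  ε-move, top Y: go to q_1, push YY → (q_1, 001, YYZ)
  read 0, top Y: go to q_1, push ε → (q_1, 01, YZ)
  read 0, top Y: go to q_1, push ε → (q_1, 1, Z)
  read 1, top Z: go to q_3, push ε → (q_3, ε, ε)
All input consumed and the stack is empty.

Accept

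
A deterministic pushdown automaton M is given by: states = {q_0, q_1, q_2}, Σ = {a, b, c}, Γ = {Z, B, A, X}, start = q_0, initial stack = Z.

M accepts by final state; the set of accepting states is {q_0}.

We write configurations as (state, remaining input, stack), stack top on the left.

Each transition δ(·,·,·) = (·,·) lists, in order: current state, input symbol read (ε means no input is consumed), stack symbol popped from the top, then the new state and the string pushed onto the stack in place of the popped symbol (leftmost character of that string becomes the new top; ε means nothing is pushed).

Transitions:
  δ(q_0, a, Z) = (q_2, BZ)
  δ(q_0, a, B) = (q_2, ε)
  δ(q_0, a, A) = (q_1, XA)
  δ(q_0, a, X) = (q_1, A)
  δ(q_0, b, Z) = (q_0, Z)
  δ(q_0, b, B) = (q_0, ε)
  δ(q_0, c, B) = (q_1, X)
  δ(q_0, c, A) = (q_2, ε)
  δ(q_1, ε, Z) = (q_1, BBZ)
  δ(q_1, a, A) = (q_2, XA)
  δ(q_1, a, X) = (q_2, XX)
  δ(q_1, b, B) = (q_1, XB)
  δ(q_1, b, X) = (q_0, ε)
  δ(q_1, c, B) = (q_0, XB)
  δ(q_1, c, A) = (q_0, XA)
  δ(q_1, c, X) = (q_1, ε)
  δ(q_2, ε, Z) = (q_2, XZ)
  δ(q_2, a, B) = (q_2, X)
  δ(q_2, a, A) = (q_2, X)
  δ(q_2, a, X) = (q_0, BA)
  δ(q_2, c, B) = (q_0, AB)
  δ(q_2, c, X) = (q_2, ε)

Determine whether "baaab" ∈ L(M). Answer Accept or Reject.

(q_0, baaab, Z)
  read b, top Z: go to q_0, push Z → (q_0, aaab, Z)
  read a, top Z: go to q_2, push BZ → (q_2, aab, BZ)
  read a, top B: go to q_2, push X → (q_2, ab, XZ)
  read a, top X: go to q_0, push BA → (q_0, b, BAZ)
  read b, top B: go to q_0, push ε → (q_0, ε, AZ)
All input consumed; state q_0 ∈ F.

Accept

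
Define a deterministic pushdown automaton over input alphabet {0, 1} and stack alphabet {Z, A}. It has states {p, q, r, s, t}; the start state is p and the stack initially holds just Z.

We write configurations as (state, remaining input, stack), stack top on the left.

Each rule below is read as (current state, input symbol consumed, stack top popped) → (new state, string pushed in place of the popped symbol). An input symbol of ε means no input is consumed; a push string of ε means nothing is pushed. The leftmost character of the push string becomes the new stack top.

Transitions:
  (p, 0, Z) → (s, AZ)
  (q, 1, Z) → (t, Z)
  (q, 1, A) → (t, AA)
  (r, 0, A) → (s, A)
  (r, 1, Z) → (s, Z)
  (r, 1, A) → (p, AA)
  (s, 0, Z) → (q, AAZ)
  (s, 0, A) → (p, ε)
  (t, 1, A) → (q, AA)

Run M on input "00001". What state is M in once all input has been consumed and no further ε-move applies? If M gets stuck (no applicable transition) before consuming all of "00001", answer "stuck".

(p, 00001, Z)
  read 0, top Z: go to s, push AZ → (s, 0001, AZ)
  read 0, top A: go to p, push ε → (p, 001, Z)
  read 0, top Z: go to s, push AZ → (s, 01, AZ)
  read 0, top A: go to p, push ε → (p, 1, Z)
No transition for (p, 1, top Z); M blocks with input 1 remaining.

stuck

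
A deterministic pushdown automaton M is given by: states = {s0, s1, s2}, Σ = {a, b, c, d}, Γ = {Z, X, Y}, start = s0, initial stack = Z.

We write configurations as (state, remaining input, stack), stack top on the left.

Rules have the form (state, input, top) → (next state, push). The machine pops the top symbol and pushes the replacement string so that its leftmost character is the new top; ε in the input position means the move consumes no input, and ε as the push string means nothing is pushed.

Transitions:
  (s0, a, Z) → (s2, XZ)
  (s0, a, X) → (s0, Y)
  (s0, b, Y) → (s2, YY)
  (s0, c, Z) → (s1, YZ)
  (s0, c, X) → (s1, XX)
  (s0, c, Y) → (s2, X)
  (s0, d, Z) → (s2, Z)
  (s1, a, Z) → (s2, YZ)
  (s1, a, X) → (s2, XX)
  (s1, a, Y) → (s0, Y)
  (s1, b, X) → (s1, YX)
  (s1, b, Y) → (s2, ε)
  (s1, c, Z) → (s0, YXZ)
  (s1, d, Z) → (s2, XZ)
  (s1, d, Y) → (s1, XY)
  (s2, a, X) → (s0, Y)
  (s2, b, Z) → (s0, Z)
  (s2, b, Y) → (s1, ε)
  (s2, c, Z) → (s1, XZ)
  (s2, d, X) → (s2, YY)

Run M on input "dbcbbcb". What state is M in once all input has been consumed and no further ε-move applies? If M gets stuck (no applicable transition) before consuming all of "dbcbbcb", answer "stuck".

(s0, dbcbbcb, Z)
  read d, top Z: go to s2, push Z → (s2, bcbbcb, Z)
  read b, top Z: go to s0, push Z → (s0, cbbcb, Z)
  read c, top Z: go to s1, push YZ → (s1, bbcb, YZ)
  read b, top Y: go to s2, push ε → (s2, bcb, Z)
  read b, top Z: go to s0, push Z → (s0, cb, Z)
  read c, top Z: go to s1, push YZ → (s1, b, YZ)
  read b, top Y: go to s2, push ε → (s2, ε, Z)
All input consumed; M is in state s2.

s2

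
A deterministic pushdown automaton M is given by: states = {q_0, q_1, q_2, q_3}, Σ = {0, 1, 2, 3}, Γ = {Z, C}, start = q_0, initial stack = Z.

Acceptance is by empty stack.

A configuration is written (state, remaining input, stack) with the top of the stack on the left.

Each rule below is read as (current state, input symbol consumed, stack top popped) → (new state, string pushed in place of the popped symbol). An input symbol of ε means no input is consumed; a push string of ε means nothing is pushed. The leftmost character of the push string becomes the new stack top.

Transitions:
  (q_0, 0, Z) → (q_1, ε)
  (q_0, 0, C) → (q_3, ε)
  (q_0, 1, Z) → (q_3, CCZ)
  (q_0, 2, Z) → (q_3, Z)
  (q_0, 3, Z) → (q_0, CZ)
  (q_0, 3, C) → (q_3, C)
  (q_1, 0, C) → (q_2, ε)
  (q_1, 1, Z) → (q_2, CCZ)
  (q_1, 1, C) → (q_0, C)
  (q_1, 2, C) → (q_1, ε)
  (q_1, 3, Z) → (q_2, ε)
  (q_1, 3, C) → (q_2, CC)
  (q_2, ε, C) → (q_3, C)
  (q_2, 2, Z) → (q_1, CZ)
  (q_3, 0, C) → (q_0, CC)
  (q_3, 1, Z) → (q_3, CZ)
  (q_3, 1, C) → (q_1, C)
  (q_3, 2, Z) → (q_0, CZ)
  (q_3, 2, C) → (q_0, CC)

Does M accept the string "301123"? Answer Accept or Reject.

(q_0, 301123, Z)
  read 3, top Z: go to q_0, push CZ → (q_0, 01123, CZ)
  read 0, top C: go to q_3, push ε → (q_3, 1123, Z)
  read 1, top Z: go to q_3, push CZ → (q_3, 123, CZ)
  read 1, top C: go to q_1, push C → (q_1, 23, CZ)
  read 2, top C: go to q_1, push ε → (q_1, 3, Z)
  read 3, top Z: go to q_2, push ε → (q_2, ε, ε)
All input consumed and the stack is empty.

Accept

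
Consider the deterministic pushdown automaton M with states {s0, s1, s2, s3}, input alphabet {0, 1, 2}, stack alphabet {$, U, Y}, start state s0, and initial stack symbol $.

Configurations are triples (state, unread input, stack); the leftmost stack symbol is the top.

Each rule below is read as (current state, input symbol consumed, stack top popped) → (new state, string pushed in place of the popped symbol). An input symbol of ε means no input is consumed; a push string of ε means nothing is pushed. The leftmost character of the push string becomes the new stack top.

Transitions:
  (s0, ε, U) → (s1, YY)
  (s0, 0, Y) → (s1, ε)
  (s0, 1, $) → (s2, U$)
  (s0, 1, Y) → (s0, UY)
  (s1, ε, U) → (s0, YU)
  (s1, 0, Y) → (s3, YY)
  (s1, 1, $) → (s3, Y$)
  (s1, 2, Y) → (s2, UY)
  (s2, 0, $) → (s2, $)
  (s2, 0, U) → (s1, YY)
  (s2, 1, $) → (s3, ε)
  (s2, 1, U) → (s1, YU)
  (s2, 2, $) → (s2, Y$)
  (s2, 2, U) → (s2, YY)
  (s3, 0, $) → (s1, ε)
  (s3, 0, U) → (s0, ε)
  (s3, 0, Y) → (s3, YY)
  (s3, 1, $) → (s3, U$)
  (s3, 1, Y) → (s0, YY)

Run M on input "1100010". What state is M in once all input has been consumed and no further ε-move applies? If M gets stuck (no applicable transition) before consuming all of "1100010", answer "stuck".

(s0, 1100010, $) ⊢ (s2, 100010, U$) ⊢ (s1, 00010, YU$) ⊢ (s3, 0010, YYU$) ⊢ (s3, 010, YYYU$) ⊢ (s3, 10, YYYYU$) ⊢ (s0, 0, YYYYYU$) ⊢ (s1, ε, YYYYU$)
All input consumed; M is in state s1.

s1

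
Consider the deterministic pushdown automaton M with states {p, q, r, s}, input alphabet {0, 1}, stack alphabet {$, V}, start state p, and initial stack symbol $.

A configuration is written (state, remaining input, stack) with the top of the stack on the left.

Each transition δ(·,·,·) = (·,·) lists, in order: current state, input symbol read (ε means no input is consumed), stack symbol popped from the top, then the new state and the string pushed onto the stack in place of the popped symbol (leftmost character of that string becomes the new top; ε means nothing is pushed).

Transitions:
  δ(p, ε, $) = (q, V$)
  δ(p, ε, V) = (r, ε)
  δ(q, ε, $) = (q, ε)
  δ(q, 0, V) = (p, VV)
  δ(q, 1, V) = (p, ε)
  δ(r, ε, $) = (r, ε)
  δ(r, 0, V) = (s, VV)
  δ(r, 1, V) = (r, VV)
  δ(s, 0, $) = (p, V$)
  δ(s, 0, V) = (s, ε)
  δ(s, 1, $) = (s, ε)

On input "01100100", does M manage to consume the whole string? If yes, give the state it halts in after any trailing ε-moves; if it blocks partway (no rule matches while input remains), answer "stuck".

stuck

(p, 01100100, $) ⊢ (q, 01100100, V$) ⊢ (p, 1100100, VV$) ⊢ (r, 1100100, V$) ⊢ (r, 100100, VV$) ⊢ (r, 00100, VVV$) ⊢ (s, 0100, VVVV$) ⊢ (s, 100, VVV$)
No transition for (s, 1, top V); M blocks with input 100 remaining.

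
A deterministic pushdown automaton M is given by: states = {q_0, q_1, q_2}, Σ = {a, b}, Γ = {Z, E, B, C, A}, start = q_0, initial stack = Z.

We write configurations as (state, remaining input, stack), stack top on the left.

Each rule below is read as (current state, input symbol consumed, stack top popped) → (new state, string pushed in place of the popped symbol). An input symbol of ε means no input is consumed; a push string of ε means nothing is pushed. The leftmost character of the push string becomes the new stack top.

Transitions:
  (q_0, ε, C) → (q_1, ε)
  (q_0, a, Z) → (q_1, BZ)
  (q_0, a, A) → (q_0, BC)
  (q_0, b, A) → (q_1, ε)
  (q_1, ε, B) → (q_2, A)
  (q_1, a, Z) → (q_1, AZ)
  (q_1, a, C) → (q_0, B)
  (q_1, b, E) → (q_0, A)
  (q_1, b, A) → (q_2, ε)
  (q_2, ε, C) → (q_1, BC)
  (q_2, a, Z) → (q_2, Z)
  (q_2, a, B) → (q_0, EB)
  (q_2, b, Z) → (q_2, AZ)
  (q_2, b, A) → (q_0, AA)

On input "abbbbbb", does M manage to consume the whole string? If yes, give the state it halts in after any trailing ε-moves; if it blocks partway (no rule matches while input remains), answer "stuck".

q_1

(q_0, abbbbbb, Z) ⊢ (q_1, bbbbbb, BZ) ⊢ (q_2, bbbbbb, AZ) ⊢ (q_0, bbbbb, AAZ) ⊢ (q_1, bbbb, AZ) ⊢ (q_2, bbb, Z) ⊢ (q_2, bb, AZ) ⊢ (q_0, b, AAZ) ⊢ (q_1, ε, AZ)
All input consumed; M is in state q_1.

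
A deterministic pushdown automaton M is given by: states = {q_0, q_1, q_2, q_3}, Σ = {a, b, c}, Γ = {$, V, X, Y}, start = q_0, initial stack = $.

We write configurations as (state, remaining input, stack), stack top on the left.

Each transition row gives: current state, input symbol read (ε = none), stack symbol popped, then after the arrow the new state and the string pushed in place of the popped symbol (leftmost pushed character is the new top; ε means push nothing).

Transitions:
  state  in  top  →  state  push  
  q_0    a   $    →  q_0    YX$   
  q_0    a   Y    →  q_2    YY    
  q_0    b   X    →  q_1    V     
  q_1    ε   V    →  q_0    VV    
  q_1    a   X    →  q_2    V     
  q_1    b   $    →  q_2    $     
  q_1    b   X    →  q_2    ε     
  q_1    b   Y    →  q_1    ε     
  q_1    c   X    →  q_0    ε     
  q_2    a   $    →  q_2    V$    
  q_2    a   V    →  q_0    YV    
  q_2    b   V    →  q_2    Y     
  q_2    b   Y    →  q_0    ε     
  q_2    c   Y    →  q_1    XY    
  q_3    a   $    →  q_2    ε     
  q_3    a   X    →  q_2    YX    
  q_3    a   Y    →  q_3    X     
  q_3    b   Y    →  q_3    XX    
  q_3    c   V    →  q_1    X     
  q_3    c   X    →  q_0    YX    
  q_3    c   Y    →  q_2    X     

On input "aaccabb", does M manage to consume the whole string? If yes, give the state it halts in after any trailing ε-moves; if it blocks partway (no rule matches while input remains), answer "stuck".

(q_0, aaccabb, $) ⊢ (q_0, accabb, YX$) ⊢ (q_2, ccabb, YYX$) ⊢ (q_1, cabb, XYYX$) ⊢ (q_0, abb, YYX$) ⊢ (q_2, bb, YYYX$) ⊢ (q_0, b, YYX$)
No transition for (q_0, b, top Y); M blocks with input b remaining.

stuck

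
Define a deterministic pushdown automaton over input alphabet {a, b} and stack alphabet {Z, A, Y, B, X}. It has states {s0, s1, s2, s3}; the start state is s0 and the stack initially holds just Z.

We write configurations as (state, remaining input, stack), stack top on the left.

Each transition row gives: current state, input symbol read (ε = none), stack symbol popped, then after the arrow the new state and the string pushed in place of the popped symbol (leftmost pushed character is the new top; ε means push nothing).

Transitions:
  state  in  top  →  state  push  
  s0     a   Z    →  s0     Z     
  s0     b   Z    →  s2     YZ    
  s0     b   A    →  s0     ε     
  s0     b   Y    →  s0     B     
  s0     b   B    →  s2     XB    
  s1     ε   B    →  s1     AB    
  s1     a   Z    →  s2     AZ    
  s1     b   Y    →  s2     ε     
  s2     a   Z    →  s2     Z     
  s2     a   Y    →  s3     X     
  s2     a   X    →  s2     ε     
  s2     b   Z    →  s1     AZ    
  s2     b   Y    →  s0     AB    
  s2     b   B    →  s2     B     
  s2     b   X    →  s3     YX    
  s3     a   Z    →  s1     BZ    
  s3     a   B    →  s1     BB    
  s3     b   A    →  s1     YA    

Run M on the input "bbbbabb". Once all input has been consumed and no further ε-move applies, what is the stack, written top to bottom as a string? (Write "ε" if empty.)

BZ

(s0, bbbbabb, Z) ⊢ (s2, bbbabb, YZ) ⊢ (s0, bbabb, ABZ) ⊢ (s0, babb, BZ) ⊢ (s2, abb, XBZ) ⊢ (s2, bb, BZ) ⊢ (s2, b, BZ) ⊢ (s2, ε, BZ)
All input consumed in state s2 with stack BZ.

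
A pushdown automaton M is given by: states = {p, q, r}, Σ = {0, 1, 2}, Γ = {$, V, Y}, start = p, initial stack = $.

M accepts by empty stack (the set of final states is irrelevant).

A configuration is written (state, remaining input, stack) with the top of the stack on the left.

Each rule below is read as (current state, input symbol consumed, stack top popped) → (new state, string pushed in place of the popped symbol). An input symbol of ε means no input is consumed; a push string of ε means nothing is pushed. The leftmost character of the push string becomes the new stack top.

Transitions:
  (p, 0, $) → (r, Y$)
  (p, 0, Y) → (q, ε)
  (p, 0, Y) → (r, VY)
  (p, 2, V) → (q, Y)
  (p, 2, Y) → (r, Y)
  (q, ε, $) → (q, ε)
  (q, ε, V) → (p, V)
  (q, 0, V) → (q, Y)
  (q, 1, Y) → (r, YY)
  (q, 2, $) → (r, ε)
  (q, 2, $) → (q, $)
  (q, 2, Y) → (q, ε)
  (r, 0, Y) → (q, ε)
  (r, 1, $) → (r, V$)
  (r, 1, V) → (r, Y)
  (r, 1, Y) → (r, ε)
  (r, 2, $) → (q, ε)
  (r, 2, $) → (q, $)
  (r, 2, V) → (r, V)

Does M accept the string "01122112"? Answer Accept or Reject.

One accepting computation: (p, 01122112, $) ⊢ (r, 1122112, Y$) ⊢ (r, 122112, $) ⊢ (r, 22112, V$) ⊢ (r, 2112, V$) ⊢ (r, 112, V$) ⊢ (r, 12, Y$) ⊢ (r, 2, $) ⊢ (q, ε, ε)
All input consumed and the stack is empty.

Accept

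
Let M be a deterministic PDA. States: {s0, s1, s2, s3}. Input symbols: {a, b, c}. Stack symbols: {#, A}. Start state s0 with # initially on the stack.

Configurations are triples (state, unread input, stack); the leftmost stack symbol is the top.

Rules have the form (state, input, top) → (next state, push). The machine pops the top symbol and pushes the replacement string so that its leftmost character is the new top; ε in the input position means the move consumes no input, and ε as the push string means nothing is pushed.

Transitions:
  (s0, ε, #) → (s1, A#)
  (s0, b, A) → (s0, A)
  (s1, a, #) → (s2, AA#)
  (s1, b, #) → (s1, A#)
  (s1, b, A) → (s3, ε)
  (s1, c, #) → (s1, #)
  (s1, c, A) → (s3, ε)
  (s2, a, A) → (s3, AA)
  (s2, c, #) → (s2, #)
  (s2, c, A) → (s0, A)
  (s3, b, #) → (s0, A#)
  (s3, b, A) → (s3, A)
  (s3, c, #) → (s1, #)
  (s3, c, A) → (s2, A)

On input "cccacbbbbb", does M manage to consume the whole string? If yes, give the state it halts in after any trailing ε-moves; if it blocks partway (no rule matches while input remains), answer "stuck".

s0

(s0, cccacbbbbb, #)
  ε-move, top #: go to s1, push A# → (s1, cccacbbbbb, A#)
  read c, top A: go to s3, push ε → (s3, ccacbbbbb, #)
  read c, top #: go to s1, push # → (s1, cacbbbbb, #)
  read c, top #: go to s1, push # → (s1, acbbbbb, #)
  read a, top #: go to s2, push AA# → (s2, cbbbbb, AA#)
  read c, top A: go to s0, push A → (s0, bbbbb, AA#)
  read b, top A: go to s0, push A → (s0, bbbb, AA#)
  read b, top A: go to s0, push A → (s0, bbb, AA#)
  read b, top A: go to s0, push A → (s0, bb, AA#)
  read b, top A: go to s0, push A → (s0, b, AA#)
  read b, top A: go to s0, push A → (s0, ε, AA#)
All input consumed; M is in state s0.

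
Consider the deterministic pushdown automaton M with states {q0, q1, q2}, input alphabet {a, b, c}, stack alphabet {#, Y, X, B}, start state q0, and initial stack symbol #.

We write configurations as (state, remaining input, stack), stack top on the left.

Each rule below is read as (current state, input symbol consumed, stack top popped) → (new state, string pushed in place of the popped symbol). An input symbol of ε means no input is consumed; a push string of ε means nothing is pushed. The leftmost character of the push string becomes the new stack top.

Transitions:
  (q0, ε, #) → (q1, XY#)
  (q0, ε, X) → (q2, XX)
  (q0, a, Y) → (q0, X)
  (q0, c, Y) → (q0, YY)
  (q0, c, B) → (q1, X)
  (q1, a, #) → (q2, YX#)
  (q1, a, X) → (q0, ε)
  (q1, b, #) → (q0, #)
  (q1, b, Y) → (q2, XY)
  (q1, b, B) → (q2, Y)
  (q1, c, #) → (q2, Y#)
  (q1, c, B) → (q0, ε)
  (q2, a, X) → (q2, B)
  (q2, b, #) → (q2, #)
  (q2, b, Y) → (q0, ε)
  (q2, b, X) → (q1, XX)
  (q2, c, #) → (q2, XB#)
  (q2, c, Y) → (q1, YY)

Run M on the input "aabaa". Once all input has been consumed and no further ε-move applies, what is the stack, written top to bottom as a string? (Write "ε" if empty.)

BXX#

(q0, aabaa, #)
  ε-move, top #: go to q1, push XY# → (q1, aabaa, XY#)
  read a, top X: go to q0, push ε → (q0, abaa, Y#)
  read a, top Y: go to q0, push X → (q0, baa, X#)
  ε-move, top X: go to q2, push XX → (q2, baa, XX#)
  read b, top X: go to q1, push XX → (q1, aa, XXX#)
  read a, top X: go to q0, push ε → (q0, a, XX#)
  ε-move, top X: go to q2, push XX → (q2, a, XXX#)
  read a, top X: go to q2, push B → (q2, ε, BXX#)
All input consumed in state q2 with stack BXX#.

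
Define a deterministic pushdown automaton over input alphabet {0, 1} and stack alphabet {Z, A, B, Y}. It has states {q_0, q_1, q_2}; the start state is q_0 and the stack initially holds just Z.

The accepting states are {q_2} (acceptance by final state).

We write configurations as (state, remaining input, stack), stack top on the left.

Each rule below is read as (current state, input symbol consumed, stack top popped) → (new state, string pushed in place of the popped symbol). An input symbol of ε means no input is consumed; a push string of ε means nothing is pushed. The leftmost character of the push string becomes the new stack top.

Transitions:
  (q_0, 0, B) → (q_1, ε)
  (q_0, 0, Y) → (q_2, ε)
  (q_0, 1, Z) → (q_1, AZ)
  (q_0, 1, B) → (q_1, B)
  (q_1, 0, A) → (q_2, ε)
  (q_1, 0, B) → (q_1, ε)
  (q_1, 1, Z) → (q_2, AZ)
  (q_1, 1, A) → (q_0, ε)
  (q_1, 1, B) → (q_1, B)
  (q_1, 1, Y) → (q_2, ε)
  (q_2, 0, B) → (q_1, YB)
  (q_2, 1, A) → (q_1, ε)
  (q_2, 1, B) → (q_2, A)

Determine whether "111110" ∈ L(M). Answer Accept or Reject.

Accept

(q_0, 111110, Z)
  read 1, top Z: go to q_1, push AZ → (q_1, 11110, AZ)
  read 1, top A: go to q_0, push ε → (q_0, 1110, Z)
  read 1, top Z: go to q_1, push AZ → (q_1, 110, AZ)
  read 1, top A: go to q_0, push ε → (q_0, 10, Z)
  read 1, top Z: go to q_1, push AZ → (q_1, 0, AZ)
  read 0, top A: go to q_2, push ε → (q_2, ε, Z)
All input consumed; state q_2 ∈ F.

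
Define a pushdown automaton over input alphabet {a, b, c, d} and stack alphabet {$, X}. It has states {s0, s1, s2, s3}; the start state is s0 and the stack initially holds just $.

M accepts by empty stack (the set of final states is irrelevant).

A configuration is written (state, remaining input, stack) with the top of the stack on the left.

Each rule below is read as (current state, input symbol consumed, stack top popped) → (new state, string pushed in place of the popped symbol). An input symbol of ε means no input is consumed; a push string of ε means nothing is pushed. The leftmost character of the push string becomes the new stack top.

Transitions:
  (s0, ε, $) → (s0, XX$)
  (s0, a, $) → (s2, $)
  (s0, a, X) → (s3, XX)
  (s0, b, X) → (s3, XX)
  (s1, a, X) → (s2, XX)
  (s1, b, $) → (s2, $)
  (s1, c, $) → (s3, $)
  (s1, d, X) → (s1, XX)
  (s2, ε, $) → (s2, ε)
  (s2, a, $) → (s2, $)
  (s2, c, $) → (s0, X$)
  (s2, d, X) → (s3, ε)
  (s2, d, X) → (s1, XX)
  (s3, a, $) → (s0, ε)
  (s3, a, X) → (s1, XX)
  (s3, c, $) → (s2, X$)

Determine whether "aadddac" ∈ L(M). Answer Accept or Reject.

Reject

No computation consumes all input and empties the stack.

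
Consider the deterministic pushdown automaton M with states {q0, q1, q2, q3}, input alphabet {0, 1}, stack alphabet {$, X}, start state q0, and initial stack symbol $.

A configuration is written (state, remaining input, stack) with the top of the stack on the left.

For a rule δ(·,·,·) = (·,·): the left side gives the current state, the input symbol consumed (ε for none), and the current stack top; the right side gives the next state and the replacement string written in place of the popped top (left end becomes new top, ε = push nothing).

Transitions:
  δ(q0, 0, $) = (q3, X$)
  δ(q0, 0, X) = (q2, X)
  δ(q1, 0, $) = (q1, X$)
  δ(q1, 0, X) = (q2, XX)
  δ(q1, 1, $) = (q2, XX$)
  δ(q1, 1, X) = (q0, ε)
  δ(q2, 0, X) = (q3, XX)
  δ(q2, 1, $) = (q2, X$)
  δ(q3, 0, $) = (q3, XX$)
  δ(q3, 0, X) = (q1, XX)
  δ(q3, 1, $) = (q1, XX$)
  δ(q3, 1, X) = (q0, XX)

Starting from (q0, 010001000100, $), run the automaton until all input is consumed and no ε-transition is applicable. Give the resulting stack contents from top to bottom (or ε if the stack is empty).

XXXXX$

(q0, 010001000100, $) ⊢ (q3, 10001000100, X$) ⊢ (q0, 0001000100, XX$) ⊢ (q2, 001000100, XX$) ⊢ (q3, 01000100, XXX$) ⊢ (q1, 1000100, XXXX$) ⊢ (q0, 000100, XXX$) ⊢ (q2, 00100, XXX$) ⊢ (q3, 0100, XXXX$) ⊢ (q1, 100, XXXXX$) ⊢ (q0, 00, XXXX$) ⊢ (q2, 0, XXXX$) ⊢ (q3, ε, XXXXX$)
All input consumed in state q3 with stack XXXXX$.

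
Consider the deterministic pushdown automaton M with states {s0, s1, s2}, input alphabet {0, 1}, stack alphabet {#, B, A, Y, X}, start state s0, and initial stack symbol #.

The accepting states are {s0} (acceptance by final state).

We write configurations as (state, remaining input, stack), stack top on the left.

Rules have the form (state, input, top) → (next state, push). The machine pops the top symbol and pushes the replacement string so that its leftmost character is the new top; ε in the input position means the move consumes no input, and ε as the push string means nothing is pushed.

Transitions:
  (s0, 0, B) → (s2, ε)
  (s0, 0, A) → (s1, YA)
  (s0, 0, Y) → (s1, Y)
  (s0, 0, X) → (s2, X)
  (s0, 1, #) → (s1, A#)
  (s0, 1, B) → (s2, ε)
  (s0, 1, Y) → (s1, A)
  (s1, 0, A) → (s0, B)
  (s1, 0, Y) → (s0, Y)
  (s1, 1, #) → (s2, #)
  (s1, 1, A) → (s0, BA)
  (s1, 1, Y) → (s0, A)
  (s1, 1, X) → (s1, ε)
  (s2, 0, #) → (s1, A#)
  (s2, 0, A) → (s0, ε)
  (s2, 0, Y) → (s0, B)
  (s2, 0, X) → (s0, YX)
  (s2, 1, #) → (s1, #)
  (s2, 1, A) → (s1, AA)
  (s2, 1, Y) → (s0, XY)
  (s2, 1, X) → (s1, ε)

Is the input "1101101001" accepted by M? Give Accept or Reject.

Reject

(s0, 1101101001, #)
  read 1, top #: go to s1, push A# → (s1, 101101001, A#)
  read 1, top A: go to s0, push BA → (s0, 01101001, BA#)
  read 0, top B: go to s2, push ε → (s2, 1101001, A#)
  read 1, top A: go to s1, push AA → (s1, 101001, AA#)
  read 1, top A: go to s0, push BA → (s0, 01001, BAA#)
  read 0, top B: go to s2, push ε → (s2, 1001, AA#)
  read 1, top A: go to s1, push AA → (s1, 001, AAA#)
  read 0, top A: go to s0, push B → (s0, 01, BAA#)
  read 0, top B: go to s2, push ε → (s2, 1, AA#)
  read 1, top A: go to s1, push AA → (s1, ε, AAA#)
All input consumed; state s1 ∉ F and no further ε-move applies.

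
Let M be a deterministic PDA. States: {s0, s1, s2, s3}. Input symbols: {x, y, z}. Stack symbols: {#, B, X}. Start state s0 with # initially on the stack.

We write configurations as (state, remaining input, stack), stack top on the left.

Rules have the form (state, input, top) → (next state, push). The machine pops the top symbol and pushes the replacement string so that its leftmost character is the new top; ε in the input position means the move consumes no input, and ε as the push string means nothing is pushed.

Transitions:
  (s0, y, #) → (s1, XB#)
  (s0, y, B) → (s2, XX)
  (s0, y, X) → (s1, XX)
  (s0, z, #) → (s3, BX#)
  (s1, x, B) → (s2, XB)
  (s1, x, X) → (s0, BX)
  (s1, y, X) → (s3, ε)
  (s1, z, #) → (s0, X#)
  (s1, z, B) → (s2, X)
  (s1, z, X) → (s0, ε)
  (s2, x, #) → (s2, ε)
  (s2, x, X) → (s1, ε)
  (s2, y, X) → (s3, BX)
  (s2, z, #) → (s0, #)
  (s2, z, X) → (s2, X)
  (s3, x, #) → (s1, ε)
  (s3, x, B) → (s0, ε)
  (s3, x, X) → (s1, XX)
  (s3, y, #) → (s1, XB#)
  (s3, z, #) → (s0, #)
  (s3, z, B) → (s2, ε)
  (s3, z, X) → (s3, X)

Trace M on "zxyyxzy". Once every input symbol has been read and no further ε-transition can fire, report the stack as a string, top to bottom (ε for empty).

(s0, zxyyxzy, #)
  read z, top #: go to s3, push BX# → (s3, xyyxzy, BX#)
  read x, top B: go to s0, push ε → (s0, yyxzy, X#)
  read y, top X: go to s1, push XX → (s1, yxzy, XX#)
  read y, top X: go to s3, push ε → (s3, xzy, X#)
  read x, top X: go to s1, push XX → (s1, zy, XX#)
  read z, top X: go to s0, push ε → (s0, y, X#)
  read y, top X: go to s1, push XX → (s1, ε, XX#)
All input consumed in state s1 with stack XX#.

XX#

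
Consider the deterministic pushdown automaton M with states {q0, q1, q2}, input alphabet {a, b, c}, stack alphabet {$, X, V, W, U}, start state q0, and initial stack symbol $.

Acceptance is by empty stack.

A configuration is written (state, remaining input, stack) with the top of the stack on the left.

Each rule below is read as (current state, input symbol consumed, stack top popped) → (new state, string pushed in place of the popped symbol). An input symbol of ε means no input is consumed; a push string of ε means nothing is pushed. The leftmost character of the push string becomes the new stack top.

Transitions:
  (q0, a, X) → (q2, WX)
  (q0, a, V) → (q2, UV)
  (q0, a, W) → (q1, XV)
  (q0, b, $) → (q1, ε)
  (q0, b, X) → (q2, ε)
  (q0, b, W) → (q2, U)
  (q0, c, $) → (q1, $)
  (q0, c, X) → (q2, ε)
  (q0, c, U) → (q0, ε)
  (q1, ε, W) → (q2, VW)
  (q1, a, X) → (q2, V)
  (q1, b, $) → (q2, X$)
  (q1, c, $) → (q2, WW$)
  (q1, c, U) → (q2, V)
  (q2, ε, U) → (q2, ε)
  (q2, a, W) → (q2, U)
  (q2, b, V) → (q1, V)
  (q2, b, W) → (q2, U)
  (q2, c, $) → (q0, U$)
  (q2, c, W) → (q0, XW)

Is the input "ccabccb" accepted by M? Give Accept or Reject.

(q0, ccabccb, $) ⊢ (q1, cabccb, $) ⊢ (q2, abccb, WW$) ⊢ (q2, bccb, UW$) ⊢ (q2, bccb, W$) ⊢ (q2, ccb, U$) ⊢ (q2, ccb, $) ⊢ (q0, cb, U$) ⊢ (q0, b, $) ⊢ (q1, ε, ε)
All input consumed and the stack is empty.

Accept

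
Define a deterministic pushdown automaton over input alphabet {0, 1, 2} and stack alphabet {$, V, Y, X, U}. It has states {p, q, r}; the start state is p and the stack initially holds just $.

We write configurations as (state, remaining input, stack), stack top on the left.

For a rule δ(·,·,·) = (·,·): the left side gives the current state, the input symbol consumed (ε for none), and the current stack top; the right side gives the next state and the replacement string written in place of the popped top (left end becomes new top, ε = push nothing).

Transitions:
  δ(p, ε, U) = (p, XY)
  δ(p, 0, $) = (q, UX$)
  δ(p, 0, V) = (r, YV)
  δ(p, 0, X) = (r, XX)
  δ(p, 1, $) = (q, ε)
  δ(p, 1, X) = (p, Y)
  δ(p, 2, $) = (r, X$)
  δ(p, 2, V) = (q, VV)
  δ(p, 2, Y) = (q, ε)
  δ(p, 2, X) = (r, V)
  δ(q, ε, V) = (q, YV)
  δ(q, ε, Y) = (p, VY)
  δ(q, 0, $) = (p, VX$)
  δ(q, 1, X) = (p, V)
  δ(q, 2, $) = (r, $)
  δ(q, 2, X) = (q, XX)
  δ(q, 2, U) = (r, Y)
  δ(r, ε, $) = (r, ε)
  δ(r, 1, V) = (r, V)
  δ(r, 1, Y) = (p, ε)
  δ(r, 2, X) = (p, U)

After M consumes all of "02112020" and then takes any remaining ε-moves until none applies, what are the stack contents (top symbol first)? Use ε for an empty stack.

YVYVVX$

(p, 02112020, $) ⊢ (q, 2112020, UX$) ⊢ (r, 112020, YX$) ⊢ (p, 12020, X$) ⊢ (p, 2020, Y$) ⊢ (q, 020, $) ⊢ (p, 20, VX$) ⊢ (q, 0, VVX$) ⊢ (q, 0, YVVX$) ⊢ (p, 0, VYVVX$) ⊢ (r, ε, YVYVVX$)
All input consumed in state r with stack YVYVVX$.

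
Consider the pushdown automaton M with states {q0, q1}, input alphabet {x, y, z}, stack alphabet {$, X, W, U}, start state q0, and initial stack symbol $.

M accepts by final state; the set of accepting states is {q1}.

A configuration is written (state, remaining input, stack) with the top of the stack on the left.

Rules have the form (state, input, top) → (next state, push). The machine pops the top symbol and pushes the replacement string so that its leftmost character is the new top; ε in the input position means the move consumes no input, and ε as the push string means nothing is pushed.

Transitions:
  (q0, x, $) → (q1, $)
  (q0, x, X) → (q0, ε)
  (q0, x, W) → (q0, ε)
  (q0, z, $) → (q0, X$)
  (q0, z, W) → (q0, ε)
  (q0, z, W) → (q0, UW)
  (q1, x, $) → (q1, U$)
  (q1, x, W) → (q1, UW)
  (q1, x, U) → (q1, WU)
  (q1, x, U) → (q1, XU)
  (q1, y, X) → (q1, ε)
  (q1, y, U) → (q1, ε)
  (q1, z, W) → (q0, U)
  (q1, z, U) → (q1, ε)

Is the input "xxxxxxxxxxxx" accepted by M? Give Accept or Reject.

Accept

One accepting computation: (q0, xxxxxxxxxxxx, $) ⊢ (q1, xxxxxxxxxxx, $) ⊢ (q1, xxxxxxxxxx, U$) ⊢ (q1, xxxxxxxxx, WU$) ⊢ (q1, xxxxxxxx, UWU$) ⊢ (q1, xxxxxxx, WUWU$) ⊢ (q1, xxxxxx, UWUWU$) ⊢ (q1, xxxxx, WUWUWU$) ⊢ (q1, xxxx, UWUWUWU$) ⊢ (q1, xxx, WUWUWUWU$) ⊢ (q1, xx, UWUWUWUWU$) ⊢ (q1, x, WUWUWUWUWU$) ⊢ (q1, ε, UWUWUWUWUWU$)
All input consumed and state q1 ∈ F.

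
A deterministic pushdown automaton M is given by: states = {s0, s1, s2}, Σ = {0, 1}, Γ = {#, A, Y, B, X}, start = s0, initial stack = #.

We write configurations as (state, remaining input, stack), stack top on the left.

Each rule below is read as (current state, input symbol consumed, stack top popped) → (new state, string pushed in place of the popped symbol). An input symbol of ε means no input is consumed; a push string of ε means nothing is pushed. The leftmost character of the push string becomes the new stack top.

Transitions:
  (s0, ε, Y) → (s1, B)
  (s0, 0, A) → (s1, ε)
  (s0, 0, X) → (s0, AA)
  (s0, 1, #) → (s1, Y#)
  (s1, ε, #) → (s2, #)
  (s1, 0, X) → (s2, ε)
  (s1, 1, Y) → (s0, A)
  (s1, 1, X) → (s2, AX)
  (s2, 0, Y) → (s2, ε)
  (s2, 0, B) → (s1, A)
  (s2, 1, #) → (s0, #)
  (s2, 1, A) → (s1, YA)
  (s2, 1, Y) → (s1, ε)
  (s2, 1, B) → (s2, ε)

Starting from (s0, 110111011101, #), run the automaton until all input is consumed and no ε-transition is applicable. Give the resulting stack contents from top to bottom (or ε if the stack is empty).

#

(s0, 110111011101, #) ⊢ (s1, 10111011101, Y#) ⊢ (s0, 0111011101, A#) ⊢ (s1, 111011101, #) ⊢ (s2, 111011101, #) ⊢ (s0, 11011101, #) ⊢ (s1, 1011101, Y#) ⊢ (s0, 011101, A#) ⊢ (s1, 11101, #) ⊢ (s2, 11101, #) ⊢ (s0, 1101, #) ⊢ (s1, 101, Y#) ⊢ (s0, 01, A#) ⊢ (s1, 1, #) ⊢ (s2, 1, #) ⊢ (s0, ε, #)
All input consumed in state s0 with stack #.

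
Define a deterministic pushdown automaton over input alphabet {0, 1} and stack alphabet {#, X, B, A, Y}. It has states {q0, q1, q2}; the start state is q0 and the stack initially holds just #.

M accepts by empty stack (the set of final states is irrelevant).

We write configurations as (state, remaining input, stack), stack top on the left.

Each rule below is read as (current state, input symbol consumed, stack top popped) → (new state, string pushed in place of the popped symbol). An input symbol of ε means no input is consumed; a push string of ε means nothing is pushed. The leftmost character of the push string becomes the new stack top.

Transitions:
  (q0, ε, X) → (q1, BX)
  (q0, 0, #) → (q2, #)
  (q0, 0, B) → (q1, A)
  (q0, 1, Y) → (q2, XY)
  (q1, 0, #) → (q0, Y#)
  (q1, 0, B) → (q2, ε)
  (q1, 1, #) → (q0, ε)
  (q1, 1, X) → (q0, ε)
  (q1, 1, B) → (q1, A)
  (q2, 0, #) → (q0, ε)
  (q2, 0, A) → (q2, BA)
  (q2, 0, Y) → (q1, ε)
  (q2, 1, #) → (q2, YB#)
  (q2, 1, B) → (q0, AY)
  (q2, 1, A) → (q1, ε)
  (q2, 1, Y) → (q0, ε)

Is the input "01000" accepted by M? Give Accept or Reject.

(q0, 01000, #) ⊢ (q2, 1000, #) ⊢ (q2, 000, YB#) ⊢ (q1, 00, B#) ⊢ (q2, 0, #) ⊢ (q0, ε, ε)
All input consumed and the stack is empty.

Accept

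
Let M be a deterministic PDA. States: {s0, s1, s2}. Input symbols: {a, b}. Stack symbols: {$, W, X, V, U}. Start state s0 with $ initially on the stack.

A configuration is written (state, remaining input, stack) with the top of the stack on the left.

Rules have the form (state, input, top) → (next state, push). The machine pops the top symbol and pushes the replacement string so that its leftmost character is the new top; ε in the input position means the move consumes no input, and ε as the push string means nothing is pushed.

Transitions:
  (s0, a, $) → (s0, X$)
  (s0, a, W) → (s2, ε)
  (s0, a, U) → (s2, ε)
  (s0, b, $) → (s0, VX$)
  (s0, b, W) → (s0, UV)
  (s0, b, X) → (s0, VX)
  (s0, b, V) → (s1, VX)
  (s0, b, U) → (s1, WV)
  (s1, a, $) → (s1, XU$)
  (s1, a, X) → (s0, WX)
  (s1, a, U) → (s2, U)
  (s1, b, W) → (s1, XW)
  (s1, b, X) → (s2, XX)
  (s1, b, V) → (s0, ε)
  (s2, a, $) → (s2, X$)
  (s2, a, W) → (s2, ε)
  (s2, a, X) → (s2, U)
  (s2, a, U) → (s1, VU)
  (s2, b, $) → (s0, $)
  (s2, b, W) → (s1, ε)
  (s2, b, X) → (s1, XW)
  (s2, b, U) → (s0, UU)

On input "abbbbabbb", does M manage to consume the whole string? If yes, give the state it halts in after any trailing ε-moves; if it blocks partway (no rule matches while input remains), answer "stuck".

(s0, abbbbabbb, $) ⊢ (s0, bbbbabbb, X$) ⊢ (s0, bbbabbb, VX$) ⊢ (s1, bbabbb, VXX$) ⊢ (s0, babbb, XX$) ⊢ (s0, abbb, VXX$)
No transition for (s0, a, top V); M blocks with input abbb remaining.

stuck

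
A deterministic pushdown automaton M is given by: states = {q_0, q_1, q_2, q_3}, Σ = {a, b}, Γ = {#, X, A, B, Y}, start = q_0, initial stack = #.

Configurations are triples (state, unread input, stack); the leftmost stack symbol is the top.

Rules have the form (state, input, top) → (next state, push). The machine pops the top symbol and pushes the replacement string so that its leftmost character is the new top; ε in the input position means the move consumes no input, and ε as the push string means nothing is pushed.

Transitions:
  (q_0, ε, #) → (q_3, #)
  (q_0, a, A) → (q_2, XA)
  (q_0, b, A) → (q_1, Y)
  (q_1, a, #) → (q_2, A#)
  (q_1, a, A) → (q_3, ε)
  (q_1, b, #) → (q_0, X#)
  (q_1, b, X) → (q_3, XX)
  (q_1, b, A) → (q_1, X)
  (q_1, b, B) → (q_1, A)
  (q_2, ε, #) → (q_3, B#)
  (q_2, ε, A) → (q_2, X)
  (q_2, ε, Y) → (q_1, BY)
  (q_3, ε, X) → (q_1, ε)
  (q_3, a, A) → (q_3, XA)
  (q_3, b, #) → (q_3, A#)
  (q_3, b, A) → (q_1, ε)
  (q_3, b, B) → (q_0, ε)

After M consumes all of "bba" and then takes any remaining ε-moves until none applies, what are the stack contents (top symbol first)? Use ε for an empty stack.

X#

(q_0, bba, #) ⊢ (q_3, bba, #) ⊢ (q_3, ba, A#) ⊢ (q_1, a, #) ⊢ (q_2, ε, A#) ⊢ (q_2, ε, X#)
All input consumed in state q_2 with stack X#.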